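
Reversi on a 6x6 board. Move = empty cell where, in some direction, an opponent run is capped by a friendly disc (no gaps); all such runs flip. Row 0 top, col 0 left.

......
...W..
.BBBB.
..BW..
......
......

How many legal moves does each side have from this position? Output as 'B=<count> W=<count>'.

-- B to move --
(0,2): flips 1 -> legal
(0,3): flips 1 -> legal
(0,4): flips 1 -> legal
(1,2): no bracket -> illegal
(1,4): no bracket -> illegal
(3,4): flips 1 -> legal
(4,2): flips 1 -> legal
(4,3): flips 1 -> legal
(4,4): flips 1 -> legal
B mobility = 7
-- W to move --
(1,0): no bracket -> illegal
(1,1): flips 1 -> legal
(1,2): no bracket -> illegal
(1,4): no bracket -> illegal
(1,5): flips 1 -> legal
(2,0): no bracket -> illegal
(2,5): no bracket -> illegal
(3,0): no bracket -> illegal
(3,1): flips 2 -> legal
(3,4): no bracket -> illegal
(3,5): flips 1 -> legal
(4,1): no bracket -> illegal
(4,2): no bracket -> illegal
(4,3): no bracket -> illegal
W mobility = 4

Answer: B=7 W=4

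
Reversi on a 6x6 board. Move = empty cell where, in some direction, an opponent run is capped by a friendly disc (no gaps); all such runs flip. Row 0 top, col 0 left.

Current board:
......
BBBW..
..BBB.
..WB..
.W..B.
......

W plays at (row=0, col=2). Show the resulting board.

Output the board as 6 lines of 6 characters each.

Place W at (0,2); scan 8 dirs for brackets.
Dir NW: edge -> no flip
Dir N: edge -> no flip
Dir NE: edge -> no flip
Dir W: first cell '.' (not opp) -> no flip
Dir E: first cell '.' (not opp) -> no flip
Dir SW: opp run (1,1), next='.' -> no flip
Dir S: opp run (1,2) (2,2) capped by W -> flip
Dir SE: first cell 'W' (not opp) -> no flip
All flips: (1,2) (2,2)

Answer: ..W...
BBWW..
..WBB.
..WB..
.W..B.
......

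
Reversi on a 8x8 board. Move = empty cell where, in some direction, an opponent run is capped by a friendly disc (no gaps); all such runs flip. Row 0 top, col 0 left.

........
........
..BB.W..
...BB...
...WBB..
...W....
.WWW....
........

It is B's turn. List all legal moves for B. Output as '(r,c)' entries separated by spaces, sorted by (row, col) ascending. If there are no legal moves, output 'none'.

(1,4): no bracket -> illegal
(1,5): no bracket -> illegal
(1,6): flips 1 -> legal
(2,4): no bracket -> illegal
(2,6): no bracket -> illegal
(3,2): no bracket -> illegal
(3,5): no bracket -> illegal
(3,6): no bracket -> illegal
(4,2): flips 1 -> legal
(5,0): no bracket -> illegal
(5,1): no bracket -> illegal
(5,2): flips 1 -> legal
(5,4): no bracket -> illegal
(6,0): no bracket -> illegal
(6,4): no bracket -> illegal
(7,0): no bracket -> illegal
(7,1): flips 2 -> legal
(7,2): no bracket -> illegal
(7,3): flips 3 -> legal
(7,4): no bracket -> illegal

Answer: (1,6) (4,2) (5,2) (7,1) (7,3)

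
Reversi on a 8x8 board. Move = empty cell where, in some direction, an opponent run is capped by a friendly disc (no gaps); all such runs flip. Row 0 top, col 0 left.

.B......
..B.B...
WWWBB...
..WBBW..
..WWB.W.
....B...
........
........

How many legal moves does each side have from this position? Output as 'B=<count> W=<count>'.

-- B to move --
(1,0): flips 3 -> legal
(1,1): flips 1 -> legal
(1,3): no bracket -> illegal
(2,5): no bracket -> illegal
(2,6): flips 1 -> legal
(3,0): flips 1 -> legal
(3,1): flips 1 -> legal
(3,6): flips 1 -> legal
(3,7): no bracket -> illegal
(4,1): flips 3 -> legal
(4,5): no bracket -> illegal
(4,7): no bracket -> illegal
(5,1): flips 1 -> legal
(5,2): flips 4 -> legal
(5,3): flips 1 -> legal
(5,5): no bracket -> illegal
(5,6): no bracket -> illegal
(5,7): flips 2 -> legal
B mobility = 11
-- W to move --
(0,0): no bracket -> illegal
(0,2): flips 1 -> legal
(0,3): flips 1 -> legal
(0,4): no bracket -> illegal
(0,5): flips 2 -> legal
(1,0): no bracket -> illegal
(1,1): no bracket -> illegal
(1,3): flips 3 -> legal
(1,5): flips 2 -> legal
(2,5): flips 3 -> legal
(4,5): flips 1 -> legal
(5,3): flips 1 -> legal
(5,5): flips 2 -> legal
(6,3): no bracket -> illegal
(6,4): no bracket -> illegal
(6,5): flips 1 -> legal
W mobility = 10

Answer: B=11 W=10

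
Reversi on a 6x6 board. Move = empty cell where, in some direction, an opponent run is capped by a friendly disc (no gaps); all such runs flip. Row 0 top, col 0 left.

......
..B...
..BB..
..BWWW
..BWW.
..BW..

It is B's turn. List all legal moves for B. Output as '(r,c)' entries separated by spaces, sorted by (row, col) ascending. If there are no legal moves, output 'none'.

(2,4): flips 1 -> legal
(2,5): flips 2 -> legal
(4,5): flips 3 -> legal
(5,4): flips 2 -> legal
(5,5): flips 2 -> legal

Answer: (2,4) (2,5) (4,5) (5,4) (5,5)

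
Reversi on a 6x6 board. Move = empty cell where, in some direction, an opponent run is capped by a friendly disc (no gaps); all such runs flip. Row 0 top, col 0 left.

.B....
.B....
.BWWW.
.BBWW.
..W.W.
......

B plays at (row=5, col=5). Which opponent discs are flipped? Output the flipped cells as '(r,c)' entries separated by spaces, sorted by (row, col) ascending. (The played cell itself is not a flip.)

Answer: (2,2) (3,3) (4,4)

Derivation:
Dir NW: opp run (4,4) (3,3) (2,2) capped by B -> flip
Dir N: first cell '.' (not opp) -> no flip
Dir NE: edge -> no flip
Dir W: first cell '.' (not opp) -> no flip
Dir E: edge -> no flip
Dir SW: edge -> no flip
Dir S: edge -> no flip
Dir SE: edge -> no flip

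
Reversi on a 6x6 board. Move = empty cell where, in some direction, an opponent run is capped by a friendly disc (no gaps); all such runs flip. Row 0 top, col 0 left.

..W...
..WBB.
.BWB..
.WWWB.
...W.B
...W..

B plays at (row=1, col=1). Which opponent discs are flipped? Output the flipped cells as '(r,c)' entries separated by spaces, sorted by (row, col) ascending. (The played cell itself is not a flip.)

Answer: (1,2)

Derivation:
Dir NW: first cell '.' (not opp) -> no flip
Dir N: first cell '.' (not opp) -> no flip
Dir NE: opp run (0,2), next=edge -> no flip
Dir W: first cell '.' (not opp) -> no flip
Dir E: opp run (1,2) capped by B -> flip
Dir SW: first cell '.' (not opp) -> no flip
Dir S: first cell 'B' (not opp) -> no flip
Dir SE: opp run (2,2) (3,3), next='.' -> no flip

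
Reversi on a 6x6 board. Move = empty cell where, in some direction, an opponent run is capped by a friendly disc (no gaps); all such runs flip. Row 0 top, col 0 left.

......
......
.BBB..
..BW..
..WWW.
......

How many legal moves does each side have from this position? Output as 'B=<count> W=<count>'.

Answer: B=5 W=5

Derivation:
-- B to move --
(2,4): no bracket -> illegal
(3,1): no bracket -> illegal
(3,4): flips 1 -> legal
(3,5): no bracket -> illegal
(4,1): no bracket -> illegal
(4,5): no bracket -> illegal
(5,1): no bracket -> illegal
(5,2): flips 1 -> legal
(5,3): flips 2 -> legal
(5,4): flips 1 -> legal
(5,5): flips 2 -> legal
B mobility = 5
-- W to move --
(1,0): flips 2 -> legal
(1,1): flips 1 -> legal
(1,2): flips 2 -> legal
(1,3): flips 1 -> legal
(1,4): no bracket -> illegal
(2,0): no bracket -> illegal
(2,4): no bracket -> illegal
(3,0): no bracket -> illegal
(3,1): flips 1 -> legal
(3,4): no bracket -> illegal
(4,1): no bracket -> illegal
W mobility = 5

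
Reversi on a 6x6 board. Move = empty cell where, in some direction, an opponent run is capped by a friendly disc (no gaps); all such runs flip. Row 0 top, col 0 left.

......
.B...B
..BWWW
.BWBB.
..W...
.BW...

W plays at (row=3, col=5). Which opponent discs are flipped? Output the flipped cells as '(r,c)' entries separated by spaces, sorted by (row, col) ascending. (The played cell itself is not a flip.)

Answer: (3,3) (3,4)

Derivation:
Dir NW: first cell 'W' (not opp) -> no flip
Dir N: first cell 'W' (not opp) -> no flip
Dir NE: edge -> no flip
Dir W: opp run (3,4) (3,3) capped by W -> flip
Dir E: edge -> no flip
Dir SW: first cell '.' (not opp) -> no flip
Dir S: first cell '.' (not opp) -> no flip
Dir SE: edge -> no flip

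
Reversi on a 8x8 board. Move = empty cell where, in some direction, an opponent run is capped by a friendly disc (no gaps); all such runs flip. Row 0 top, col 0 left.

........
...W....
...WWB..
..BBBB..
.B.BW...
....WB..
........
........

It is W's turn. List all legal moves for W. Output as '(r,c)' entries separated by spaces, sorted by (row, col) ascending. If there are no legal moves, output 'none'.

Answer: (2,1) (2,2) (2,6) (4,2) (4,5) (4,6) (5,0) (5,3) (5,6) (6,6)

Derivation:
(1,4): no bracket -> illegal
(1,5): no bracket -> illegal
(1,6): no bracket -> illegal
(2,1): flips 2 -> legal
(2,2): flips 1 -> legal
(2,6): flips 2 -> legal
(3,0): no bracket -> illegal
(3,1): no bracket -> illegal
(3,6): no bracket -> illegal
(4,0): no bracket -> illegal
(4,2): flips 2 -> legal
(4,5): flips 1 -> legal
(4,6): flips 1 -> legal
(5,0): flips 2 -> legal
(5,1): no bracket -> illegal
(5,2): no bracket -> illegal
(5,3): flips 2 -> legal
(5,6): flips 1 -> legal
(6,4): no bracket -> illegal
(6,5): no bracket -> illegal
(6,6): flips 1 -> legal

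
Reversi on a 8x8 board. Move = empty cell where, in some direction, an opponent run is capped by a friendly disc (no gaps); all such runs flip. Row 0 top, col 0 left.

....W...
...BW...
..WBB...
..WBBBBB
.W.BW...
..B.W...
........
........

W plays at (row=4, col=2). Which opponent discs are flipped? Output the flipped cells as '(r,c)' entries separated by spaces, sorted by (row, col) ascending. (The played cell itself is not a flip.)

Answer: (4,3)

Derivation:
Dir NW: first cell '.' (not opp) -> no flip
Dir N: first cell 'W' (not opp) -> no flip
Dir NE: opp run (3,3) (2,4), next='.' -> no flip
Dir W: first cell 'W' (not opp) -> no flip
Dir E: opp run (4,3) capped by W -> flip
Dir SW: first cell '.' (not opp) -> no flip
Dir S: opp run (5,2), next='.' -> no flip
Dir SE: first cell '.' (not opp) -> no flip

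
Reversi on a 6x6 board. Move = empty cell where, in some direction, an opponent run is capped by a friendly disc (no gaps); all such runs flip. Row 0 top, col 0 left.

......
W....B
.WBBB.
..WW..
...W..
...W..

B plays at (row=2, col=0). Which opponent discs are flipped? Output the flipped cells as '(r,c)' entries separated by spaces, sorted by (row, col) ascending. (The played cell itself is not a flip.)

Answer: (2,1)

Derivation:
Dir NW: edge -> no flip
Dir N: opp run (1,0), next='.' -> no flip
Dir NE: first cell '.' (not opp) -> no flip
Dir W: edge -> no flip
Dir E: opp run (2,1) capped by B -> flip
Dir SW: edge -> no flip
Dir S: first cell '.' (not opp) -> no flip
Dir SE: first cell '.' (not opp) -> no flip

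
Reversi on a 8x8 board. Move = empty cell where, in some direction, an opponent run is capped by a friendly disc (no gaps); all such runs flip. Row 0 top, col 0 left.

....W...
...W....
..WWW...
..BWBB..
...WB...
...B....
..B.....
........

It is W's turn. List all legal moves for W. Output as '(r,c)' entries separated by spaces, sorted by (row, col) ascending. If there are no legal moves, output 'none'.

(2,1): flips 1 -> legal
(2,5): flips 1 -> legal
(2,6): no bracket -> illegal
(3,1): flips 1 -> legal
(3,6): flips 2 -> legal
(4,1): flips 1 -> legal
(4,2): flips 1 -> legal
(4,5): flips 2 -> legal
(4,6): flips 1 -> legal
(5,1): no bracket -> illegal
(5,2): no bracket -> illegal
(5,4): flips 2 -> legal
(5,5): flips 1 -> legal
(6,1): no bracket -> illegal
(6,3): flips 1 -> legal
(6,4): no bracket -> illegal
(7,1): no bracket -> illegal
(7,2): no bracket -> illegal
(7,3): no bracket -> illegal

Answer: (2,1) (2,5) (3,1) (3,6) (4,1) (4,2) (4,5) (4,6) (5,4) (5,5) (6,3)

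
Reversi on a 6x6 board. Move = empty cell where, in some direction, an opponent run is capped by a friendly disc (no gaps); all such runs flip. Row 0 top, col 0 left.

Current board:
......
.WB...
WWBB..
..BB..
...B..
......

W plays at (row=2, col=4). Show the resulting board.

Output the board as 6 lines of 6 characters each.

Answer: ......
.WB...
WWWWW.
..BB..
...B..
......

Derivation:
Place W at (2,4); scan 8 dirs for brackets.
Dir NW: first cell '.' (not opp) -> no flip
Dir N: first cell '.' (not opp) -> no flip
Dir NE: first cell '.' (not opp) -> no flip
Dir W: opp run (2,3) (2,2) capped by W -> flip
Dir E: first cell '.' (not opp) -> no flip
Dir SW: opp run (3,3), next='.' -> no flip
Dir S: first cell '.' (not opp) -> no flip
Dir SE: first cell '.' (not opp) -> no flip
All flips: (2,2) (2,3)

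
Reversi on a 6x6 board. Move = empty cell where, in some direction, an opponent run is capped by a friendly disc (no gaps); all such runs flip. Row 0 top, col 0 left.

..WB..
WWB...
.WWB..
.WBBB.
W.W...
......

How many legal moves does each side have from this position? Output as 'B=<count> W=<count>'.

Answer: B=6 W=6

Derivation:
-- B to move --
(0,0): flips 2 -> legal
(0,1): flips 1 -> legal
(1,3): no bracket -> illegal
(2,0): flips 2 -> legal
(3,0): flips 2 -> legal
(4,1): no bracket -> illegal
(4,3): no bracket -> illegal
(5,0): no bracket -> illegal
(5,1): flips 1 -> legal
(5,2): flips 1 -> legal
(5,3): no bracket -> illegal
B mobility = 6
-- W to move --
(0,1): no bracket -> illegal
(0,4): flips 1 -> legal
(1,3): flips 1 -> legal
(1,4): no bracket -> illegal
(2,4): flips 2 -> legal
(2,5): no bracket -> illegal
(3,5): flips 3 -> legal
(4,1): no bracket -> illegal
(4,3): flips 1 -> legal
(4,4): flips 1 -> legal
(4,5): no bracket -> illegal
W mobility = 6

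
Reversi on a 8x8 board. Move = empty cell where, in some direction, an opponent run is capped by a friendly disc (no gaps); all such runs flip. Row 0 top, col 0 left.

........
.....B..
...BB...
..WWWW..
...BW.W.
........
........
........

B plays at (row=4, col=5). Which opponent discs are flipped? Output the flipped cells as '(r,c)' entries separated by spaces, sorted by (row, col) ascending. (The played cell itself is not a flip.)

Answer: (3,4) (4,4)

Derivation:
Dir NW: opp run (3,4) capped by B -> flip
Dir N: opp run (3,5), next='.' -> no flip
Dir NE: first cell '.' (not opp) -> no flip
Dir W: opp run (4,4) capped by B -> flip
Dir E: opp run (4,6), next='.' -> no flip
Dir SW: first cell '.' (not opp) -> no flip
Dir S: first cell '.' (not opp) -> no flip
Dir SE: first cell '.' (not opp) -> no flip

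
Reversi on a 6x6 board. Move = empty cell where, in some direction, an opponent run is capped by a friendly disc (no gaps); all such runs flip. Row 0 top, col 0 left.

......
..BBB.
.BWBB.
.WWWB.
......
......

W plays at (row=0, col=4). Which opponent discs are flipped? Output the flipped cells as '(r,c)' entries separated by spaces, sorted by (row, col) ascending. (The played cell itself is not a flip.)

Answer: (1,3)

Derivation:
Dir NW: edge -> no flip
Dir N: edge -> no flip
Dir NE: edge -> no flip
Dir W: first cell '.' (not opp) -> no flip
Dir E: first cell '.' (not opp) -> no flip
Dir SW: opp run (1,3) capped by W -> flip
Dir S: opp run (1,4) (2,4) (3,4), next='.' -> no flip
Dir SE: first cell '.' (not opp) -> no flip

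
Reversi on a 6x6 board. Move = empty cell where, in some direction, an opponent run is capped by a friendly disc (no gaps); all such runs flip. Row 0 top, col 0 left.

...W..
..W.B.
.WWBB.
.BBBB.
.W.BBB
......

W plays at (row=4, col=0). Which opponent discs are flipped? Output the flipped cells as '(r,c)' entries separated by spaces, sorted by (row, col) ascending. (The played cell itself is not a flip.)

Answer: (3,1)

Derivation:
Dir NW: edge -> no flip
Dir N: first cell '.' (not opp) -> no flip
Dir NE: opp run (3,1) capped by W -> flip
Dir W: edge -> no flip
Dir E: first cell 'W' (not opp) -> no flip
Dir SW: edge -> no flip
Dir S: first cell '.' (not opp) -> no flip
Dir SE: first cell '.' (not opp) -> no flip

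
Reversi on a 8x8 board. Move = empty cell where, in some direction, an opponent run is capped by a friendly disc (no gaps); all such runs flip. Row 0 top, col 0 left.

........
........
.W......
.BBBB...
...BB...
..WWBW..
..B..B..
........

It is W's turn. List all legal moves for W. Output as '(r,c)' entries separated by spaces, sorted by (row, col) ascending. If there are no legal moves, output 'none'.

Answer: (2,2) (2,3) (2,5) (3,5) (4,1) (7,1) (7,2) (7,5) (7,6)

Derivation:
(2,0): no bracket -> illegal
(2,2): flips 2 -> legal
(2,3): flips 2 -> legal
(2,4): no bracket -> illegal
(2,5): flips 2 -> legal
(3,0): no bracket -> illegal
(3,5): flips 1 -> legal
(4,0): no bracket -> illegal
(4,1): flips 1 -> legal
(4,2): no bracket -> illegal
(4,5): no bracket -> illegal
(5,1): no bracket -> illegal
(5,6): no bracket -> illegal
(6,1): no bracket -> illegal
(6,3): no bracket -> illegal
(6,4): no bracket -> illegal
(6,6): no bracket -> illegal
(7,1): flips 1 -> legal
(7,2): flips 1 -> legal
(7,3): no bracket -> illegal
(7,4): no bracket -> illegal
(7,5): flips 1 -> legal
(7,6): flips 4 -> legal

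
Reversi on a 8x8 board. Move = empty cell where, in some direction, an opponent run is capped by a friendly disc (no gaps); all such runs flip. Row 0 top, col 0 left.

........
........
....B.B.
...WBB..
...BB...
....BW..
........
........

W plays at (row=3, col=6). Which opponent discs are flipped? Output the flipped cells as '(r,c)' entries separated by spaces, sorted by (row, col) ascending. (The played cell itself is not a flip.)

Dir NW: first cell '.' (not opp) -> no flip
Dir N: opp run (2,6), next='.' -> no flip
Dir NE: first cell '.' (not opp) -> no flip
Dir W: opp run (3,5) (3,4) capped by W -> flip
Dir E: first cell '.' (not opp) -> no flip
Dir SW: first cell '.' (not opp) -> no flip
Dir S: first cell '.' (not opp) -> no flip
Dir SE: first cell '.' (not opp) -> no flip

Answer: (3,4) (3,5)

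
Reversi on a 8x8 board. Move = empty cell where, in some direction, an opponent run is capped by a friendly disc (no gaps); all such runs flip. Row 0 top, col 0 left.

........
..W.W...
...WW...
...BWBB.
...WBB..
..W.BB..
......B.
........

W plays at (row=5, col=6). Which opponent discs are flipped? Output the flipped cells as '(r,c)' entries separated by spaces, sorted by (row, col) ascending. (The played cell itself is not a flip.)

Dir NW: opp run (4,5) capped by W -> flip
Dir N: first cell '.' (not opp) -> no flip
Dir NE: first cell '.' (not opp) -> no flip
Dir W: opp run (5,5) (5,4), next='.' -> no flip
Dir E: first cell '.' (not opp) -> no flip
Dir SW: first cell '.' (not opp) -> no flip
Dir S: opp run (6,6), next='.' -> no flip
Dir SE: first cell '.' (not opp) -> no flip

Answer: (4,5)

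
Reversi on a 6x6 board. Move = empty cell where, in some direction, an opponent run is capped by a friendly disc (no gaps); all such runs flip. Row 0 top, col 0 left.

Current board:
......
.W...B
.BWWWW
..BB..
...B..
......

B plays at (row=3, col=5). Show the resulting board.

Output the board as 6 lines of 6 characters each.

Place B at (3,5); scan 8 dirs for brackets.
Dir NW: opp run (2,4), next='.' -> no flip
Dir N: opp run (2,5) capped by B -> flip
Dir NE: edge -> no flip
Dir W: first cell '.' (not opp) -> no flip
Dir E: edge -> no flip
Dir SW: first cell '.' (not opp) -> no flip
Dir S: first cell '.' (not opp) -> no flip
Dir SE: edge -> no flip
All flips: (2,5)

Answer: ......
.W...B
.BWWWB
..BB.B
...B..
......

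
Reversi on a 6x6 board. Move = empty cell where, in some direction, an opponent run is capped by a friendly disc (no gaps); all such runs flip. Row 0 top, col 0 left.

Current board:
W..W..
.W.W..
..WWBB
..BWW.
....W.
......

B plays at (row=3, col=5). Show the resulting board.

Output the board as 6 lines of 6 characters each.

Place B at (3,5); scan 8 dirs for brackets.
Dir NW: first cell 'B' (not opp) -> no flip
Dir N: first cell 'B' (not opp) -> no flip
Dir NE: edge -> no flip
Dir W: opp run (3,4) (3,3) capped by B -> flip
Dir E: edge -> no flip
Dir SW: opp run (4,4), next='.' -> no flip
Dir S: first cell '.' (not opp) -> no flip
Dir SE: edge -> no flip
All flips: (3,3) (3,4)

Answer: W..W..
.W.W..
..WWBB
..BBBB
....W.
......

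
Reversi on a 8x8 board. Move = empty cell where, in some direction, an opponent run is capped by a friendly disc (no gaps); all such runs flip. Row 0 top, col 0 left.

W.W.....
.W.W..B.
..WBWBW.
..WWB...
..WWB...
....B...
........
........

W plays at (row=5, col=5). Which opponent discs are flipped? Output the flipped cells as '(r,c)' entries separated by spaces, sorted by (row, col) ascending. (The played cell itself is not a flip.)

Dir NW: opp run (4,4) capped by W -> flip
Dir N: first cell '.' (not opp) -> no flip
Dir NE: first cell '.' (not opp) -> no flip
Dir W: opp run (5,4), next='.' -> no flip
Dir E: first cell '.' (not opp) -> no flip
Dir SW: first cell '.' (not opp) -> no flip
Dir S: first cell '.' (not opp) -> no flip
Dir SE: first cell '.' (not opp) -> no flip

Answer: (4,4)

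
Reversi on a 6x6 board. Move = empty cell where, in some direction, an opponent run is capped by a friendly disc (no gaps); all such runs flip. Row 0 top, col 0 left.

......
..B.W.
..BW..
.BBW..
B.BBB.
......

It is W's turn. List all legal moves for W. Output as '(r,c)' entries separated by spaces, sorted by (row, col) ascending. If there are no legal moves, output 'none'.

(0,1): flips 1 -> legal
(0,2): no bracket -> illegal
(0,3): no bracket -> illegal
(1,1): flips 1 -> legal
(1,3): no bracket -> illegal
(2,0): no bracket -> illegal
(2,1): flips 1 -> legal
(3,0): flips 2 -> legal
(3,4): no bracket -> illegal
(3,5): no bracket -> illegal
(4,1): flips 1 -> legal
(4,5): no bracket -> illegal
(5,0): no bracket -> illegal
(5,1): flips 1 -> legal
(5,2): no bracket -> illegal
(5,3): flips 1 -> legal
(5,4): no bracket -> illegal
(5,5): flips 1 -> legal

Answer: (0,1) (1,1) (2,1) (3,0) (4,1) (5,1) (5,3) (5,5)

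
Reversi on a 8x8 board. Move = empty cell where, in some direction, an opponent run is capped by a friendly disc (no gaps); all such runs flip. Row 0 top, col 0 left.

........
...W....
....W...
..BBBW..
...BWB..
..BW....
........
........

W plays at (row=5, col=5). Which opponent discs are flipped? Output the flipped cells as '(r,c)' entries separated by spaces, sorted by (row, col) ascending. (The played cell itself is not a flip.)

Dir NW: first cell 'W' (not opp) -> no flip
Dir N: opp run (4,5) capped by W -> flip
Dir NE: first cell '.' (not opp) -> no flip
Dir W: first cell '.' (not opp) -> no flip
Dir E: first cell '.' (not opp) -> no flip
Dir SW: first cell '.' (not opp) -> no flip
Dir S: first cell '.' (not opp) -> no flip
Dir SE: first cell '.' (not opp) -> no flip

Answer: (4,5)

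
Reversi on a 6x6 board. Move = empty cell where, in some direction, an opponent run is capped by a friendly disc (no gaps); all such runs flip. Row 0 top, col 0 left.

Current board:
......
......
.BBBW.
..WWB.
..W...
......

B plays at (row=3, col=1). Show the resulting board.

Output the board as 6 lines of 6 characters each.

Place B at (3,1); scan 8 dirs for brackets.
Dir NW: first cell '.' (not opp) -> no flip
Dir N: first cell 'B' (not opp) -> no flip
Dir NE: first cell 'B' (not opp) -> no flip
Dir W: first cell '.' (not opp) -> no flip
Dir E: opp run (3,2) (3,3) capped by B -> flip
Dir SW: first cell '.' (not opp) -> no flip
Dir S: first cell '.' (not opp) -> no flip
Dir SE: opp run (4,2), next='.' -> no flip
All flips: (3,2) (3,3)

Answer: ......
......
.BBBW.
.BBBB.
..W...
......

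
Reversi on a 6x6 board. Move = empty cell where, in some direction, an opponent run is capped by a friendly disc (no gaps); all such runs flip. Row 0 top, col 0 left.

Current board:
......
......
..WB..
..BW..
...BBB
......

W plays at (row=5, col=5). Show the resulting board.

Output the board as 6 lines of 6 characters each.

Answer: ......
......
..WB..
..BW..
...BWB
.....W

Derivation:
Place W at (5,5); scan 8 dirs for brackets.
Dir NW: opp run (4,4) capped by W -> flip
Dir N: opp run (4,5), next='.' -> no flip
Dir NE: edge -> no flip
Dir W: first cell '.' (not opp) -> no flip
Dir E: edge -> no flip
Dir SW: edge -> no flip
Dir S: edge -> no flip
Dir SE: edge -> no flip
All flips: (4,4)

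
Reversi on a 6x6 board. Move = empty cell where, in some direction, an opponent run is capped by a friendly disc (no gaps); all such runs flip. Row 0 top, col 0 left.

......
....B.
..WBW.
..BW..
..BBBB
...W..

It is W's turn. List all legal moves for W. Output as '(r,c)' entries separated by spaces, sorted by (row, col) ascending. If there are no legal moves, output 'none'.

Answer: (0,4) (1,3) (3,1) (3,5) (5,1) (5,2) (5,5)

Derivation:
(0,3): no bracket -> illegal
(0,4): flips 1 -> legal
(0,5): no bracket -> illegal
(1,2): no bracket -> illegal
(1,3): flips 1 -> legal
(1,5): no bracket -> illegal
(2,1): no bracket -> illegal
(2,5): no bracket -> illegal
(3,1): flips 2 -> legal
(3,4): no bracket -> illegal
(3,5): flips 1 -> legal
(4,1): no bracket -> illegal
(5,1): flips 1 -> legal
(5,2): flips 2 -> legal
(5,4): no bracket -> illegal
(5,5): flips 1 -> legal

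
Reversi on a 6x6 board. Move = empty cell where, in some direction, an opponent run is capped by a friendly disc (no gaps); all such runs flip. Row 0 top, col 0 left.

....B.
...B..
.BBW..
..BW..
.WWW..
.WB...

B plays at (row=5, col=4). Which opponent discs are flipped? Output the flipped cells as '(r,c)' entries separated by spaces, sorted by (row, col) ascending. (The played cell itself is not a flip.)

Dir NW: opp run (4,3) capped by B -> flip
Dir N: first cell '.' (not opp) -> no flip
Dir NE: first cell '.' (not opp) -> no flip
Dir W: first cell '.' (not opp) -> no flip
Dir E: first cell '.' (not opp) -> no flip
Dir SW: edge -> no flip
Dir S: edge -> no flip
Dir SE: edge -> no flip

Answer: (4,3)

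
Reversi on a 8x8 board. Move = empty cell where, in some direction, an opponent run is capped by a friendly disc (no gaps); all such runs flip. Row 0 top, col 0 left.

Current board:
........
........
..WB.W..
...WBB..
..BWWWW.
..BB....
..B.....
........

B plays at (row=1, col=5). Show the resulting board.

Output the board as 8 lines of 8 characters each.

Place B at (1,5); scan 8 dirs for brackets.
Dir NW: first cell '.' (not opp) -> no flip
Dir N: first cell '.' (not opp) -> no flip
Dir NE: first cell '.' (not opp) -> no flip
Dir W: first cell '.' (not opp) -> no flip
Dir E: first cell '.' (not opp) -> no flip
Dir SW: first cell '.' (not opp) -> no flip
Dir S: opp run (2,5) capped by B -> flip
Dir SE: first cell '.' (not opp) -> no flip
All flips: (2,5)

Answer: ........
.....B..
..WB.B..
...WBB..
..BWWWW.
..BB....
..B.....
........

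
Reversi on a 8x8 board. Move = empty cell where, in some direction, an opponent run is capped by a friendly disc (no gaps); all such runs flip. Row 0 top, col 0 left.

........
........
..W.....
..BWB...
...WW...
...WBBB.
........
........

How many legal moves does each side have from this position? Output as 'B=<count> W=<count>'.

-- B to move --
(1,1): flips 3 -> legal
(1,2): flips 1 -> legal
(1,3): no bracket -> illegal
(2,1): no bracket -> illegal
(2,3): no bracket -> illegal
(2,4): no bracket -> illegal
(3,1): no bracket -> illegal
(3,5): no bracket -> illegal
(4,2): no bracket -> illegal
(4,5): no bracket -> illegal
(5,2): flips 2 -> legal
(6,2): no bracket -> illegal
(6,3): no bracket -> illegal
(6,4): no bracket -> illegal
B mobility = 3
-- W to move --
(2,1): flips 1 -> legal
(2,3): no bracket -> illegal
(2,4): flips 1 -> legal
(2,5): flips 1 -> legal
(3,1): flips 1 -> legal
(3,5): flips 1 -> legal
(4,1): no bracket -> illegal
(4,2): flips 1 -> legal
(4,5): no bracket -> illegal
(4,6): no bracket -> illegal
(4,7): no bracket -> illegal
(5,7): flips 3 -> legal
(6,3): no bracket -> illegal
(6,4): flips 1 -> legal
(6,5): flips 1 -> legal
(6,6): flips 1 -> legal
(6,7): no bracket -> illegal
W mobility = 10

Answer: B=3 W=10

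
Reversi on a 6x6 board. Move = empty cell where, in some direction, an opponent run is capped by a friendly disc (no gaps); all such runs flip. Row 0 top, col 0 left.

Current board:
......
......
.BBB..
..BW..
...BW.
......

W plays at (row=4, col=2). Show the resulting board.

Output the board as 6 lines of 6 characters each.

Answer: ......
......
.BBB..
..BW..
..WWW.
......

Derivation:
Place W at (4,2); scan 8 dirs for brackets.
Dir NW: first cell '.' (not opp) -> no flip
Dir N: opp run (3,2) (2,2), next='.' -> no flip
Dir NE: first cell 'W' (not opp) -> no flip
Dir W: first cell '.' (not opp) -> no flip
Dir E: opp run (4,3) capped by W -> flip
Dir SW: first cell '.' (not opp) -> no flip
Dir S: first cell '.' (not opp) -> no flip
Dir SE: first cell '.' (not opp) -> no flip
All flips: (4,3)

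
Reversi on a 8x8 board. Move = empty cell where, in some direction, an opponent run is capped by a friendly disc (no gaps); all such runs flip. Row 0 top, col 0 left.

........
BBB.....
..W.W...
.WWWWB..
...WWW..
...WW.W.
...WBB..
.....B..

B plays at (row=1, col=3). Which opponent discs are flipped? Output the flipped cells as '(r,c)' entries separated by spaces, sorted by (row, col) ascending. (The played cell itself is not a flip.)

Answer: (2,4)

Derivation:
Dir NW: first cell '.' (not opp) -> no flip
Dir N: first cell '.' (not opp) -> no flip
Dir NE: first cell '.' (not opp) -> no flip
Dir W: first cell 'B' (not opp) -> no flip
Dir E: first cell '.' (not opp) -> no flip
Dir SW: opp run (2,2) (3,1), next='.' -> no flip
Dir S: first cell '.' (not opp) -> no flip
Dir SE: opp run (2,4) capped by B -> flip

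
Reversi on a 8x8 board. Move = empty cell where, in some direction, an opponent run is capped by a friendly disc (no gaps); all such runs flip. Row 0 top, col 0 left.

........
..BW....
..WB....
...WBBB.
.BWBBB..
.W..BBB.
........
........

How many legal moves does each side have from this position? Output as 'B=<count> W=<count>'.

Answer: B=6 W=9

Derivation:
-- B to move --
(0,2): no bracket -> illegal
(0,3): flips 1 -> legal
(0,4): no bracket -> illegal
(1,1): flips 2 -> legal
(1,4): flips 1 -> legal
(2,1): flips 1 -> legal
(2,4): no bracket -> illegal
(3,1): no bracket -> illegal
(3,2): flips 2 -> legal
(4,0): no bracket -> illegal
(5,0): no bracket -> illegal
(5,2): no bracket -> illegal
(5,3): no bracket -> illegal
(6,0): no bracket -> illegal
(6,1): flips 1 -> legal
(6,2): no bracket -> illegal
B mobility = 6
-- W to move --
(0,1): no bracket -> illegal
(0,2): flips 1 -> legal
(0,3): no bracket -> illegal
(1,1): flips 1 -> legal
(1,4): no bracket -> illegal
(2,1): no bracket -> illegal
(2,4): flips 1 -> legal
(2,5): no bracket -> illegal
(2,6): no bracket -> illegal
(2,7): no bracket -> illegal
(3,0): no bracket -> illegal
(3,1): flips 1 -> legal
(3,2): no bracket -> illegal
(3,7): flips 3 -> legal
(4,0): flips 1 -> legal
(4,6): flips 3 -> legal
(4,7): no bracket -> illegal
(5,0): no bracket -> illegal
(5,2): no bracket -> illegal
(5,3): flips 1 -> legal
(5,7): no bracket -> illegal
(6,3): no bracket -> illegal
(6,4): no bracket -> illegal
(6,5): no bracket -> illegal
(6,6): flips 2 -> legal
(6,7): no bracket -> illegal
W mobility = 9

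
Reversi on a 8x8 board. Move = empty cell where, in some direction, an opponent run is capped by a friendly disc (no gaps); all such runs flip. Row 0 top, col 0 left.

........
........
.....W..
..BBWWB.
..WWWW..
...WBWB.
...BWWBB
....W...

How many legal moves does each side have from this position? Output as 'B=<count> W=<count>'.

Answer: B=6 W=14

Derivation:
-- B to move --
(1,4): flips 1 -> legal
(1,5): no bracket -> illegal
(1,6): no bracket -> illegal
(2,3): flips 2 -> legal
(2,4): flips 2 -> legal
(2,6): no bracket -> illegal
(3,1): no bracket -> illegal
(4,1): no bracket -> illegal
(4,6): no bracket -> illegal
(5,1): flips 1 -> legal
(5,2): flips 2 -> legal
(6,2): no bracket -> illegal
(7,3): no bracket -> illegal
(7,5): no bracket -> illegal
(7,6): flips 1 -> legal
B mobility = 6
-- W to move --
(2,1): flips 1 -> legal
(2,2): flips 2 -> legal
(2,3): flips 1 -> legal
(2,4): flips 1 -> legal
(2,6): no bracket -> illegal
(2,7): flips 1 -> legal
(3,1): flips 2 -> legal
(3,7): flips 1 -> legal
(4,1): no bracket -> illegal
(4,6): no bracket -> illegal
(4,7): flips 2 -> legal
(5,2): flips 1 -> legal
(5,7): flips 1 -> legal
(6,2): flips 1 -> legal
(7,2): flips 2 -> legal
(7,3): flips 1 -> legal
(7,5): no bracket -> illegal
(7,6): no bracket -> illegal
(7,7): flips 1 -> legal
W mobility = 14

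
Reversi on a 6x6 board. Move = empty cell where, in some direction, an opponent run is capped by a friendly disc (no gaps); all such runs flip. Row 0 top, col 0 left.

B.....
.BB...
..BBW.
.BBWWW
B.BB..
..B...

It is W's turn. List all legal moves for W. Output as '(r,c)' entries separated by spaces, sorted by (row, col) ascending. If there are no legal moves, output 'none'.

(0,1): flips 2 -> legal
(0,2): no bracket -> illegal
(0,3): no bracket -> illegal
(1,0): no bracket -> illegal
(1,3): flips 1 -> legal
(1,4): no bracket -> illegal
(2,0): no bracket -> illegal
(2,1): flips 2 -> legal
(3,0): flips 2 -> legal
(4,1): no bracket -> illegal
(4,4): no bracket -> illegal
(5,0): no bracket -> illegal
(5,1): flips 1 -> legal
(5,3): flips 1 -> legal
(5,4): no bracket -> illegal

Answer: (0,1) (1,3) (2,1) (3,0) (5,1) (5,3)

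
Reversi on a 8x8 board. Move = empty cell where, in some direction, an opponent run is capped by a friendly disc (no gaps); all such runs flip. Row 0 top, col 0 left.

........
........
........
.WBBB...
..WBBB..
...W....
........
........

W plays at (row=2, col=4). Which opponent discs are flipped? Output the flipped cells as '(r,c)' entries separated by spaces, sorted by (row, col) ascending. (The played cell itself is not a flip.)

Answer: (3,3)

Derivation:
Dir NW: first cell '.' (not opp) -> no flip
Dir N: first cell '.' (not opp) -> no flip
Dir NE: first cell '.' (not opp) -> no flip
Dir W: first cell '.' (not opp) -> no flip
Dir E: first cell '.' (not opp) -> no flip
Dir SW: opp run (3,3) capped by W -> flip
Dir S: opp run (3,4) (4,4), next='.' -> no flip
Dir SE: first cell '.' (not opp) -> no flip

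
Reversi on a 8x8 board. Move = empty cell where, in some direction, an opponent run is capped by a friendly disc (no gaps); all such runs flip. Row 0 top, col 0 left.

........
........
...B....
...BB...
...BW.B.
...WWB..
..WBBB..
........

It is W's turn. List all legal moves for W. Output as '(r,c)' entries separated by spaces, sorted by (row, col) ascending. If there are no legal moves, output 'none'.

(1,2): no bracket -> illegal
(1,3): flips 3 -> legal
(1,4): no bracket -> illegal
(2,2): flips 1 -> legal
(2,4): flips 1 -> legal
(2,5): no bracket -> illegal
(3,2): flips 1 -> legal
(3,5): no bracket -> illegal
(3,6): no bracket -> illegal
(3,7): no bracket -> illegal
(4,2): flips 1 -> legal
(4,5): no bracket -> illegal
(4,7): no bracket -> illegal
(5,2): no bracket -> illegal
(5,6): flips 1 -> legal
(5,7): no bracket -> illegal
(6,6): flips 4 -> legal
(7,2): flips 1 -> legal
(7,3): flips 1 -> legal
(7,4): flips 1 -> legal
(7,5): flips 1 -> legal
(7,6): flips 1 -> legal

Answer: (1,3) (2,2) (2,4) (3,2) (4,2) (5,6) (6,6) (7,2) (7,3) (7,4) (7,5) (7,6)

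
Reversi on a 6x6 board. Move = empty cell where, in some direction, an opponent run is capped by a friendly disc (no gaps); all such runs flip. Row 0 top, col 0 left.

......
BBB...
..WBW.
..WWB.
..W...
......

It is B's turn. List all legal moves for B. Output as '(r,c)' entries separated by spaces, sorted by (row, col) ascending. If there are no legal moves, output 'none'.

Answer: (1,4) (2,1) (2,5) (3,1) (4,1) (4,3) (4,4) (5,2)

Derivation:
(1,3): no bracket -> illegal
(1,4): flips 1 -> legal
(1,5): no bracket -> illegal
(2,1): flips 1 -> legal
(2,5): flips 1 -> legal
(3,1): flips 2 -> legal
(3,5): no bracket -> illegal
(4,1): flips 1 -> legal
(4,3): flips 1 -> legal
(4,4): flips 2 -> legal
(5,1): no bracket -> illegal
(5,2): flips 3 -> legal
(5,3): no bracket -> illegal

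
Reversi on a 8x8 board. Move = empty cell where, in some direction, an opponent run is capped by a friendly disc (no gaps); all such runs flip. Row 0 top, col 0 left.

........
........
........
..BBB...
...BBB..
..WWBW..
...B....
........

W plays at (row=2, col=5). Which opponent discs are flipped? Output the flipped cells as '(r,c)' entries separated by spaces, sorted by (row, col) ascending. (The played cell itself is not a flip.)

Dir NW: first cell '.' (not opp) -> no flip
Dir N: first cell '.' (not opp) -> no flip
Dir NE: first cell '.' (not opp) -> no flip
Dir W: first cell '.' (not opp) -> no flip
Dir E: first cell '.' (not opp) -> no flip
Dir SW: opp run (3,4) (4,3) capped by W -> flip
Dir S: first cell '.' (not opp) -> no flip
Dir SE: first cell '.' (not opp) -> no flip

Answer: (3,4) (4,3)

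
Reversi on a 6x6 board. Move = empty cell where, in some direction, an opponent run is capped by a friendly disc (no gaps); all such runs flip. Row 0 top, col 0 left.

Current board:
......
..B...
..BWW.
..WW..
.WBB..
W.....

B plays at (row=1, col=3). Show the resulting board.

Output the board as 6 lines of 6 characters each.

Place B at (1,3); scan 8 dirs for brackets.
Dir NW: first cell '.' (not opp) -> no flip
Dir N: first cell '.' (not opp) -> no flip
Dir NE: first cell '.' (not opp) -> no flip
Dir W: first cell 'B' (not opp) -> no flip
Dir E: first cell '.' (not opp) -> no flip
Dir SW: first cell 'B' (not opp) -> no flip
Dir S: opp run (2,3) (3,3) capped by B -> flip
Dir SE: opp run (2,4), next='.' -> no flip
All flips: (2,3) (3,3)

Answer: ......
..BB..
..BBW.
..WB..
.WBB..
W.....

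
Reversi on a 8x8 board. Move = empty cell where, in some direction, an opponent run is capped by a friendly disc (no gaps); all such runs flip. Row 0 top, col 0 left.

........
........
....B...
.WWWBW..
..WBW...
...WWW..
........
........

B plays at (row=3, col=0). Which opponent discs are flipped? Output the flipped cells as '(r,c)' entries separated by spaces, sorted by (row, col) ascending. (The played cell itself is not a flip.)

Dir NW: edge -> no flip
Dir N: first cell '.' (not opp) -> no flip
Dir NE: first cell '.' (not opp) -> no flip
Dir W: edge -> no flip
Dir E: opp run (3,1) (3,2) (3,3) capped by B -> flip
Dir SW: edge -> no flip
Dir S: first cell '.' (not opp) -> no flip
Dir SE: first cell '.' (not opp) -> no flip

Answer: (3,1) (3,2) (3,3)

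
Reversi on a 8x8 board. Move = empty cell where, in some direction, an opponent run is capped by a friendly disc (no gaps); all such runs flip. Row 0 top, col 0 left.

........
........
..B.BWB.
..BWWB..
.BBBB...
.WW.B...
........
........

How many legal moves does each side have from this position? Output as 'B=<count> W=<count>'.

Answer: B=7 W=13

Derivation:
-- B to move --
(1,4): no bracket -> illegal
(1,5): flips 1 -> legal
(1,6): flips 2 -> legal
(2,3): flips 1 -> legal
(3,6): no bracket -> illegal
(4,0): no bracket -> illegal
(4,5): no bracket -> illegal
(5,0): no bracket -> illegal
(5,3): no bracket -> illegal
(6,0): flips 1 -> legal
(6,1): flips 2 -> legal
(6,2): flips 1 -> legal
(6,3): flips 1 -> legal
B mobility = 7
-- W to move --
(1,1): flips 1 -> legal
(1,2): flips 3 -> legal
(1,3): no bracket -> illegal
(1,4): flips 1 -> legal
(1,5): flips 1 -> legal
(1,6): no bracket -> illegal
(1,7): no bracket -> illegal
(2,1): no bracket -> illegal
(2,3): flips 1 -> legal
(2,7): flips 1 -> legal
(3,0): flips 1 -> legal
(3,1): flips 2 -> legal
(3,6): flips 1 -> legal
(3,7): no bracket -> illegal
(4,0): no bracket -> illegal
(4,5): flips 1 -> legal
(4,6): no bracket -> illegal
(5,0): no bracket -> illegal
(5,3): flips 1 -> legal
(5,5): flips 1 -> legal
(6,3): no bracket -> illegal
(6,4): flips 2 -> legal
(6,5): no bracket -> illegal
W mobility = 13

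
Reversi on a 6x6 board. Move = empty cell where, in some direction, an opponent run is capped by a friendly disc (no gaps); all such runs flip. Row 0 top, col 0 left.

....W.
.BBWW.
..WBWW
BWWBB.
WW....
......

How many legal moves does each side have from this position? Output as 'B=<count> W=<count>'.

-- B to move --
(0,2): no bracket -> illegal
(0,3): flips 1 -> legal
(0,5): flips 1 -> legal
(1,5): flips 3 -> legal
(2,0): no bracket -> illegal
(2,1): flips 1 -> legal
(3,5): no bracket -> illegal
(4,2): flips 2 -> legal
(4,3): no bracket -> illegal
(5,0): flips 3 -> legal
(5,1): no bracket -> illegal
(5,2): flips 1 -> legal
B mobility = 7
-- W to move --
(0,0): flips 1 -> legal
(0,1): no bracket -> illegal
(0,2): flips 1 -> legal
(0,3): no bracket -> illegal
(1,0): flips 2 -> legal
(2,0): flips 1 -> legal
(2,1): no bracket -> illegal
(3,5): flips 2 -> legal
(4,2): flips 1 -> legal
(4,3): flips 3 -> legal
(4,4): flips 2 -> legal
(4,5): no bracket -> illegal
W mobility = 8

Answer: B=7 W=8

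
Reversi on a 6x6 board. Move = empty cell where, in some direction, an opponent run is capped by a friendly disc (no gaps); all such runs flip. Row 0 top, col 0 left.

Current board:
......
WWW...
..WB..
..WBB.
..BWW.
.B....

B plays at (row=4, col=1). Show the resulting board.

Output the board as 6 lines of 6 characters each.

Place B at (4,1); scan 8 dirs for brackets.
Dir NW: first cell '.' (not opp) -> no flip
Dir N: first cell '.' (not opp) -> no flip
Dir NE: opp run (3,2) capped by B -> flip
Dir W: first cell '.' (not opp) -> no flip
Dir E: first cell 'B' (not opp) -> no flip
Dir SW: first cell '.' (not opp) -> no flip
Dir S: first cell 'B' (not opp) -> no flip
Dir SE: first cell '.' (not opp) -> no flip
All flips: (3,2)

Answer: ......
WWW...
..WB..
..BBB.
.BBWW.
.B....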